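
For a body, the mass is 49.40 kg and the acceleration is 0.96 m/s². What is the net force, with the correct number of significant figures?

net force = 49.40 kg × 0.96 m/s² = 47.424 N.
49.40 has 4 significant figures; 0.96 has 2.
Division/multiplication keeps the fewest: 2 significant figures.
Rounded: 47 N.

47 N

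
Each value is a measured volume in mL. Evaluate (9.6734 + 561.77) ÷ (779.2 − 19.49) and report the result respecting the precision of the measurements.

0.7522

9.6734 + 561.77 = 571.4434, limited to 2 d.p. → 5 s.f.; 779.2 − 19.49 = 759.71, limited to 1 d.p. → 4 s.f.
Carrying full precision, 571.4434 ÷ 759.71 = 0.752186228956…; keep min(5, 4) = 4 s.f.
Rounded to 4 significant figures: 0.7522.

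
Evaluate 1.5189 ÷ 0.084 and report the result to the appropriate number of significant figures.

18

1.5189 ÷ 0.084 = 18.0821428571…
Multiplication/division keeps the fewest significant figures: 1.5189 → 5 s.f., 0.084 → 2 s.f.; limit is 2.
Rounded to 2 significant figures: 18.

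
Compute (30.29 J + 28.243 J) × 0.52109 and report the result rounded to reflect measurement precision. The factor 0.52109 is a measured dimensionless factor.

30.50 J

30.29 J + 28.243 J = 58.533 J; the sum is limited to 2 decimal places (4 s.f.).
Carrying full precision, 58.533 × 0.52109 = 30.50096097 J; 0.52109 has 5 s.f., so the result keeps min(4, 5) = 4 s.f.
Rounded to 4 significant figures: 30.50 J.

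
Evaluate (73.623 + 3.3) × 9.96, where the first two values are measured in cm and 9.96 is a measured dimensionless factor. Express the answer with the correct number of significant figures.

73.623 cm + 3.3 cm = 76.923 cm; the sum is limited to 1 decimal place (3 s.f.).
Carrying full precision, 76.923 × 9.96 = 766.15308 cm; 9.96 has 3 s.f., so the result keeps min(3, 3) = 3 s.f.
Rounded to 3 significant figures: 766 cm.

766 cm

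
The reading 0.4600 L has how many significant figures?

4

0.4600: leading zeros are not significant; trailing zeros after a decimal point are significant.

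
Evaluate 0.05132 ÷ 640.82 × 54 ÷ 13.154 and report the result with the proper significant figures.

3.3 × 10^-4

0.05132 ÷ 640.82 × 54 ÷ 13.154 = 0.00032876570827…
Multiplication/division keeps the fewest significant figures: 0.05132 → 4 s.f., 640.82 → 5 s.f., 54 → 2 s.f., 13.154 → 5 s.f.; limit is 2.
Rounded to 2 significant figures: 3.3 × 10^-4.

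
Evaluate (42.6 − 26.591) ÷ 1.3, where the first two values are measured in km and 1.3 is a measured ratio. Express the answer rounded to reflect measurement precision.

42.6 km − 26.591 km = 16.009 km; the difference is limited to 1 decimal place (3 s.f.).
Carrying full precision, 16.009 ÷ 1.3 = 12.3146153846… km; 1.3 has 2 s.f., so the result keeps min(3, 2) = 2 s.f.
Rounded to 2 significant figures: 12 km.

12 km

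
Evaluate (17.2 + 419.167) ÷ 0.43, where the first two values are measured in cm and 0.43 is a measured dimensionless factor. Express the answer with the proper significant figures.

1.0 × 10^3 cm

17.2 cm + 419.167 cm = 436.367 cm; the sum is limited to 1 decimal place (4 s.f.).
Carrying full precision, 436.367 ÷ 0.43 = 1014.80697674… cm; 0.43 has 2 s.f., so the result keeps min(4, 2) = 2 s.f.
Rounded to 2 significant figures: 1.0 × 10^3 cm.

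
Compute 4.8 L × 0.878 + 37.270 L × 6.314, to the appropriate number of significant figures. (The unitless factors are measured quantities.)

4.8 × 0.878 = 4.2144 → 4.2 L (2 s.f., last digit at the 10^-1 place).
37.270 × 6.314 = 235.32278 → 235.3 L (4 s.f., last digit at the 10^-1 place).
Sum: 239.53718 L; keep the coarser place, 10^-1.
Result: 239.5 L.

239.5 L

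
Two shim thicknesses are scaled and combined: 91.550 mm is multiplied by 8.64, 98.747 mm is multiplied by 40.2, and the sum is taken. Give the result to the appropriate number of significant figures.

91.550 × 8.64 = 790.992 → 791 mm (3 s.f., last digit at the 10^0 place).
98.747 × 40.2 = 3969.6294 → 3.97 × 10³ mm (3 s.f., last digit at the 10^1 place).
Sum: 4760.6214 mm; keep the coarser place, 10^1.
Result: 4.76 × 10³ mm.

4.76 × 10³ mm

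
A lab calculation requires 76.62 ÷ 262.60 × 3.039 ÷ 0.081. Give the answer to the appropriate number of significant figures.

76.62 ÷ 262.60 × 3.039 ÷ 0.081 = 10.9469493103…
Multiplication/division keeps the fewest significant figures: 76.62 → 4 s.f., 262.60 → 5 s.f., 3.039 → 4 s.f., 0.081 → 2 s.f.; limit is 2.
Rounded to 2 significant figures: 11.

11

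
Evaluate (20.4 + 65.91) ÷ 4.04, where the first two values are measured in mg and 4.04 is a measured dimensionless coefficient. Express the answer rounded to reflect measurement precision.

20.4 mg + 65.91 mg = 86.31 mg; the sum is limited to 1 decimal place (3 s.f.).
Carrying full precision, 86.31 ÷ 4.04 = 21.3638613861… mg; 4.04 has 3 s.f., so the result keeps min(3, 3) = 3 s.f.
Rounded to 3 significant figures: 21.4 mg.

21.4 mg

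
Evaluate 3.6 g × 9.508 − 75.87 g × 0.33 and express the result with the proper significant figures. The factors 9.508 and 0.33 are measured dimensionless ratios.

9 g

3.6 × 9.508 = 34.2288 → 34 g (2 s.f., last digit at the 10^0 place).
75.87 × 0.33 = 25.0371 → 25 g (2 s.f., last digit at the 10^0 place).
Difference: 9.1917 g; keep the coarser place, 10^0.
Result: 9 g.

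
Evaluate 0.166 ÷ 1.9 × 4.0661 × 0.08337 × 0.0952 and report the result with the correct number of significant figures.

0.166 ÷ 1.9 × 4.0661 × 0.08337 × 0.0952 = 0.00281954670054…
Multiplication/division keeps the fewest significant figures: 0.166 → 3 s.f., 1.9 → 2 s.f., 4.0661 → 5 s.f., 0.08337 → 4 s.f., 0.0952 → 3 s.f.; limit is 2.
Rounded to 2 significant figures: 0.0028.

0.0028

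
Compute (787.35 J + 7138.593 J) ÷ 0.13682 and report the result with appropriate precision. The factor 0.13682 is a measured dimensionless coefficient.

5.7930 × 10⁴ J

787.35 J + 7138.593 J = 7925.943 J; the sum is limited to 2 decimal places (6 s.f.).
Carrying full precision, 7925.943 ÷ 0.13682 = 57929.7105686… J; 0.13682 has 5 s.f., so the result keeps min(6, 5) = 5 s.f.
Rounded to 5 significant figures: 5.7930 × 10⁴ J.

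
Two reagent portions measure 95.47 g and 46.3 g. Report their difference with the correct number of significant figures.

49.2 g

95.47 g − 46.3 g = 49.17 g.
Addition/subtraction keeps the fewest decimal places: 95.47 → 2 decimal places, 46.3 → 1 decimal place; limit is 1.
Rounded to 1 decimal place: 49.2 g.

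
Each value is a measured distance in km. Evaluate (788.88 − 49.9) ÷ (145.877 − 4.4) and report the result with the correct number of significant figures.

788.88 − 49.9 = 738.98, limited to 1 d.p. → 4 s.f.; 145.877 − 4.4 = 141.477, limited to 1 d.p. → 4 s.f.
Carrying full precision, 738.98 ÷ 141.477 = 5.22332251885…; keep min(4, 4) = 4 s.f.
Rounded to 4 significant figures: 5.223.

5.223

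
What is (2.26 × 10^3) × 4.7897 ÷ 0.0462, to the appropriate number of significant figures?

2.34 × 10^5

(2.26 × 10^3) × 4.7897 ÷ 0.0462 = 234301.341991…
Multiplication/division keeps the fewest significant figures: 2.26 × 10^3 → 3 s.f., 4.7897 → 5 s.f., 0.0462 → 3 s.f.; limit is 3.
Rounded to 3 significant figures: 2.34 × 10^5.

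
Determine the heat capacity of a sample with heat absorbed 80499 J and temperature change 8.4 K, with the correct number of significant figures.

9.6 × 10^3 J/K

heat capacity = 80499 J ÷ 8.4 K = 9583.21428571… J/K.
80499 has 5 significant figures; 8.4 has 2.
Division/multiplication keeps the fewest: 2 significant figures.
Rounded: 9.6 × 10^3 J/K.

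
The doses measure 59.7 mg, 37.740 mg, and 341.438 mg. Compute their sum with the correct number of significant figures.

438.9 mg

59.7 mg + 37.740 mg + 341.438 mg = 438.878 mg.
Addition/subtraction keeps the fewest decimal places: 59.7 → 1 decimal place, 37.740 → 3 decimal places, 341.438 → 3 decimal places; limit is 1.
Rounded to 1 decimal place: 438.9 mg.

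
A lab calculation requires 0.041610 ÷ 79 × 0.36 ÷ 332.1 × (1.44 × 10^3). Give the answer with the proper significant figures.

0.041610 ÷ 79 × 0.36 ÷ 332.1 × (1.44 × 10^3) = 0.000822179685088…
Multiplication/division keeps the fewest significant figures: 0.041610 → 5 s.f., 79 → 2 s.f., 0.36 → 2 s.f., 332.1 → 4 s.f., 1.44 × 10^3 → 3 s.f.; limit is 2.
Rounded to 2 significant figures: 8.2 × 10^-4.

8.2 × 10^-4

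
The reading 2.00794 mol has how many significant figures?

2.00794: zeros between nonzero digits are significant.

6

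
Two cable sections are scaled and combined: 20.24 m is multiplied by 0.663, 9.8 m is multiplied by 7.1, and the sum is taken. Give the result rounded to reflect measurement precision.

83 m

20.24 × 0.663 = 13.41912 → 13.4 m (3 s.f., last digit at the 10^-1 place).
9.8 × 7.1 = 69.58 → 7.0 × 10¹ m (2 s.f., last digit at the 10^0 place).
Sum: 82.99912 m; keep the coarser place, 10^0.
Result: 83 m.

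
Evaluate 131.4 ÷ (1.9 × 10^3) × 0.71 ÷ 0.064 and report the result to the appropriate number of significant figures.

0.77

131.4 ÷ (1.9 × 10^3) × 0.71 ÷ 0.064 = 0.767220394737…
Multiplication/division keeps the fewest significant figures: 131.4 → 4 s.f., 1.9 × 10^3 → 2 s.f., 0.71 → 2 s.f., 0.064 → 2 s.f.; limit is 2.
Rounded to 2 significant figures: 0.77.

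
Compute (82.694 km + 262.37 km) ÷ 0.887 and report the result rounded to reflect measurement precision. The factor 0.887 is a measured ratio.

82.694 km + 262.37 km = 345.064 km; the sum is limited to 2 decimal places (5 s.f.).
Carrying full precision, 345.064 ÷ 0.887 = 389.02367531… km; 0.887 has 3 s.f., so the result keeps min(5, 3) = 3 s.f.
Rounded to 3 significant figures: 389 km.

389 km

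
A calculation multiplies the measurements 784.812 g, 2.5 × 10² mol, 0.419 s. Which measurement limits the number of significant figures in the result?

784.812 g → 6 s.f.; 2.5 × 10² mol → 2 s.f.; 0.419 s → 3 s.f.
The fewest is 2 significant figures, from 2.5 × 10² mol.

2.5 × 10² mol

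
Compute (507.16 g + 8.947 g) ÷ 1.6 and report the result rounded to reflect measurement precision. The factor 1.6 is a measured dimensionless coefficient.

507.16 g + 8.947 g = 516.107 g; the sum is limited to 2 decimal places (5 s.f.).
Carrying full precision, 516.107 ÷ 1.6 = 322.566875 g; 1.6 has 2 s.f., so the result keeps min(5, 2) = 2 s.f.
Rounded to 2 significant figures: 3.2 × 10² g.

3.2 × 10² g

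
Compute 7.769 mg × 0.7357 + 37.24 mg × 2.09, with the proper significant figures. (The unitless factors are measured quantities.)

83.5 mg

7.769 × 0.7357 = 5.7156533 → 5.716 mg (4 s.f., last digit at the 10^-3 place).
37.24 × 2.09 = 77.8316 → 77.8 mg (3 s.f., last digit at the 10^-1 place).
Sum: 83.5472533 mg; keep the coarser place, 10^-1.
Result: 83.5 mg.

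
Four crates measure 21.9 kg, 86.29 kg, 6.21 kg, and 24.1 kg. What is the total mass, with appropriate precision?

138.5 kg

21.9 kg + 86.29 kg + 6.21 kg + 24.1 kg = 138.50 kg.
Addition/subtraction keeps the fewest decimal places: 21.9 → 1 decimal place, 86.29 → 2 decimal places, 6.21 → 2 decimal places, 24.1 → 1 decimal place; limit is 1.
Rounded to 1 decimal place: 138.5 kg.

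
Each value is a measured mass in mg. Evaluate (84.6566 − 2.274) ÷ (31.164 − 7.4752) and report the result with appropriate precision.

3.4777

84.6566 − 2.274 = 82.3826, limited to 3 d.p. → 5 s.f.; 31.164 − 7.4752 = 23.6888, limited to 3 d.p. → 5 s.f.
Carrying full precision, 82.3826 ÷ 23.6888 = 3.47770254297…; keep min(5, 5) = 5 s.f.
Rounded to 5 significant figures: 3.4777.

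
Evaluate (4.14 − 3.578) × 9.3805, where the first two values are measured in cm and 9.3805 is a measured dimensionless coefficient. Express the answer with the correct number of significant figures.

5.3 cm

4.14 cm − 3.578 cm = 0.562 cm; the difference is limited to 2 decimal places (2 s.f.).
Carrying full precision, 0.562 × 9.3805 = 5.271841 cm; 9.3805 has 5 s.f., so the result keeps min(2, 5) = 2 s.f.
Rounded to 2 significant figures: 5.3 cm.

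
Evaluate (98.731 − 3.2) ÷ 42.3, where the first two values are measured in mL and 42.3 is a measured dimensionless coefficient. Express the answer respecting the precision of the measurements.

2.26 mL

98.731 mL − 3.2 mL = 95.531 mL; the difference is limited to 1 decimal place (3 s.f.).
Carrying full precision, 95.531 ÷ 42.3 = 2.25841607565… mL; 42.3 has 3 s.f., so the result keeps min(3, 3) = 3 s.f.
Rounded to 3 significant figures: 2.26 mL.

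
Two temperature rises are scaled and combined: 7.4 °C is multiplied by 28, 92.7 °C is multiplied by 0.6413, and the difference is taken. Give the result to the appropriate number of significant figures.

1.5 × 10² °C

7.4 × 28 = 207.2 → 2.1 × 10² °C (2 s.f., last digit at the 10^1 place).
92.7 × 0.6413 = 59.44851 → 59.4 °C (3 s.f., last digit at the 10^-1 place).
Difference: 147.75149 °C; keep the coarser place, 10^1.
Result: 1.5 × 10² °C.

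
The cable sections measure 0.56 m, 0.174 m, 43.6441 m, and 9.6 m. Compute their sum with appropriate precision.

54.0 m

0.56 m + 0.174 m + 43.6441 m + 9.6 m = 53.9781 m.
Addition/subtraction keeps the fewest decimal places: 0.56 → 2 decimal places, 0.174 → 3 decimal places, 43.6441 → 4 decimal places, 9.6 → 1 decimal place; limit is 1.
Rounded to 1 decimal place: 54.0 m.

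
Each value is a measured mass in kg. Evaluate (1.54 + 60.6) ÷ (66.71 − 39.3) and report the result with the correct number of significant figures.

2.27

1.54 + 60.6 = 62.14, limited to 1 d.p. → 3 s.f.; 66.71 − 39.3 = 27.41, limited to 1 d.p. → 3 s.f.
Carrying full precision, 62.14 ÷ 27.41 = 2.26705581904…; keep min(3, 3) = 3 s.f.
Rounded to 3 significant figures: 2.27.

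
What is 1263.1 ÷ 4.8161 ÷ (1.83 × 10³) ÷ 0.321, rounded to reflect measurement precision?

4.46 × 10⁻¹

1263.1 ÷ 4.8161 ÷ (1.83 × 10³) ÷ 0.321 = 0.446463661983…
Multiplication/division keeps the fewest significant figures: 1263.1 → 5 s.f., 4.8161 → 5 s.f., 1.83 × 10³ → 3 s.f., 0.321 → 3 s.f.; limit is 3.
Rounded to 3 significant figures: 4.46 × 10⁻¹.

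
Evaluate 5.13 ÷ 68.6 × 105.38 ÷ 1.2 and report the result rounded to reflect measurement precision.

5.13 ÷ 68.6 × 105.38 ÷ 1.2 = 6.56704810496…
Multiplication/division keeps the fewest significant figures: 5.13 → 3 s.f., 68.6 → 3 s.f., 105.38 → 5 s.f., 1.2 → 2 s.f.; limit is 2.
Rounded to 2 significant figures: 6.6.

6.6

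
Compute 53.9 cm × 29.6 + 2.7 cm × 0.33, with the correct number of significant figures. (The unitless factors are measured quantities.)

53.9 × 29.6 = 1595.44 → 1.60 × 10³ cm (3 s.f., last digit at the 10^1 place).
2.7 × 0.33 = 0.891 → 0.89 cm (2 s.f., last digit at the 10^-2 place).
Sum: 1596.331 cm; keep the coarser place, 10^1.
Result: 1.60 × 10³ cm.

1.60 × 10³ cm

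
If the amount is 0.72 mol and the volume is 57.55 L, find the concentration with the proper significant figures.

1.3 × 10^-2 mol/L

concentration = 0.72 mol ÷ 57.55 L = 0.0125108601216… mol/L.
0.72 has 2 significant figures; 57.55 has 4.
Division/multiplication keeps the fewest: 2 significant figures.
Rounded: 1.3 × 10^-2 mol/L.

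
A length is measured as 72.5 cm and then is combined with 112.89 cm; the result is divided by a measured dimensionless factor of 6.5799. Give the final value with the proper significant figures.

28.18 cm

72.5 cm + 112.89 cm = 185.39 cm; the sum is limited to 1 decimal place (4 s.f.).
Carrying full precision, 185.39 ÷ 6.5799 = 28.175200231… cm; 6.5799 has 5 s.f., so the result keeps min(4, 5) = 4 s.f.
Rounded to 4 significant figures: 28.18 cm.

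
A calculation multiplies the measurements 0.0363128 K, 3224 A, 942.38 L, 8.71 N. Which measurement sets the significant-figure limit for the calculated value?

8.71 N

0.0363128 K → 6 s.f.; 3224 A → 4 s.f.; 942.38 L → 5 s.f.; 8.71 N → 3 s.f.
The fewest is 3 significant figures, from 8.71 N.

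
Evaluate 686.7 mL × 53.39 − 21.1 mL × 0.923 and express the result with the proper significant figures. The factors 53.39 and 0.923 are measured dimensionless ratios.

3.664 × 10^4 mL

686.7 × 53.39 = 36662.913 → 3.666 × 10^4 mL (4 s.f., last digit at the 10^1 place).
21.1 × 0.923 = 19.4753 → 19.5 mL (3 s.f., last digit at the 10^-1 place).
Difference: 36643.4377 mL; keep the coarser place, 10^1.
Result: 3.664 × 10^4 mL.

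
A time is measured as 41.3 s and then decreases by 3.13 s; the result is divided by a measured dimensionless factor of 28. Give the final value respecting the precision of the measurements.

1.4 s

41.3 s − 3.13 s = 38.17 s; the difference is limited to 1 decimal place (3 s.f.).
Carrying full precision, 38.17 ÷ 28 = 1.36321428571… s; 28 has 2 s.f., so the result keeps min(3, 2) = 2 s.f.
Rounded to 2 significant figures: 1.4 s.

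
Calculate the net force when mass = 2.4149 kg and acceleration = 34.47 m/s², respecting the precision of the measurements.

83.24 N

net force = 2.4149 kg × 34.47 m/s² = 83.241603 N.
2.4149 has 5 significant figures; 34.47 has 4.
Division/multiplication keeps the fewest: 4 significant figures.
Rounded: 83.24 N.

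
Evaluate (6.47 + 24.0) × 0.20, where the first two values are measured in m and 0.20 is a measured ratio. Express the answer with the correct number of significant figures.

6.47 m + 24.0 m = 30.47 m; the sum is limited to 1 decimal place (3 s.f.).
Carrying full precision, 30.47 × 0.20 = 6.094 m; 0.20 has 2 s.f., so the result keeps min(3, 2) = 2 s.f.
Rounded to 2 significant figures: 6.1 m.

6.1 m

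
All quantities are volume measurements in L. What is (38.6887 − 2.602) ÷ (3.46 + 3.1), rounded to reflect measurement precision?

5.5

38.6887 − 2.602 = 36.0867, limited to 3 d.p. → 5 s.f.; 3.46 + 3.1 = 6.56, limited to 1 d.p. → 2 s.f.
Carrying full precision, 36.0867 ÷ 6.56 = 5.50102134146…; keep min(5, 2) = 2 s.f.
Rounded to 2 significant figures: 5.5.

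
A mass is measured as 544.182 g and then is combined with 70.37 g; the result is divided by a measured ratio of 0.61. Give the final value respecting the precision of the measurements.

1.0 × 10³ g

544.182 g + 70.37 g = 614.552 g; the sum is limited to 2 decimal places (5 s.f.).
Carrying full precision, 614.552 ÷ 0.61 = 1007.46229508… g; 0.61 has 2 s.f., so the result keeps min(5, 2) = 2 s.f.
Rounded to 2 significant figures: 1.0 × 10³ g.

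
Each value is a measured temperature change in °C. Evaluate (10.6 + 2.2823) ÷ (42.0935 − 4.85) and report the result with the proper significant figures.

10.6 + 2.2823 = 12.8823, limited to 1 d.p. → 3 s.f.; 42.0935 − 4.85 = 37.2435, limited to 2 d.p. → 4 s.f.
Carrying full precision, 12.8823 ÷ 37.2435 = 0.345893914374…; keep min(3, 4) = 3 s.f.
Rounded to 3 significant figures: 0.346.

0.346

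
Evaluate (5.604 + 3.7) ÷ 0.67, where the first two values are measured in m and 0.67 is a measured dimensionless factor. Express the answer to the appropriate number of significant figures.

14 m

5.604 m + 3.7 m = 9.304 m; the sum is limited to 1 decimal place (2 s.f.).
Carrying full precision, 9.304 ÷ 0.67 = 13.8865671642… m; 0.67 has 2 s.f., so the result keeps min(2, 2) = 2 s.f.
Rounded to 2 significant figures: 14 m.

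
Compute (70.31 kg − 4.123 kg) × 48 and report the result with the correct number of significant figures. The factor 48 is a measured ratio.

3.2 × 10³ kg

70.31 kg − 4.123 kg = 66.187 kg; the difference is limited to 2 decimal places (4 s.f.).
Carrying full precision, 66.187 × 48 = 3176.976 kg; 48 has 2 s.f., so the result keeps min(4, 2) = 2 s.f.
Rounded to 2 significant figures: 3.2 × 10³ kg.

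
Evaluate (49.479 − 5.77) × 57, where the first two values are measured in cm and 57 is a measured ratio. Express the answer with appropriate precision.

2.5 × 10³ cm

49.479 cm − 5.77 cm = 43.709 cm; the difference is limited to 2 decimal places (4 s.f.).
Carrying full precision, 43.709 × 57 = 2491.413 cm; 57 has 2 s.f., so the result keeps min(4, 2) = 2 s.f.
Rounded to 2 significant figures: 2.5 × 10³ cm.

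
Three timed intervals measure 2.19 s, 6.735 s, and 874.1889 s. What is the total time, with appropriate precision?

2.19 s + 6.735 s + 874.1889 s = 883.1139 s.
Addition/subtraction keeps the fewest decimal places: 2.19 → 2 decimal places, 6.735 → 3 decimal places, 874.1889 → 4 decimal places; limit is 2.
Rounded to 2 decimal places: 883.11 s.

883.11 s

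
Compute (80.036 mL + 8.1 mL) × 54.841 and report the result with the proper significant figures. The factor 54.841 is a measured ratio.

4.83 × 10^3 mL

80.036 mL + 8.1 mL = 88.136 mL; the sum is limited to 1 decimal place (3 s.f.).
Carrying full precision, 88.136 × 54.841 = 4833.466376 mL; 54.841 has 5 s.f., so the result keeps min(3, 5) = 3 s.f.
Rounded to 3 significant figures: 4.83 × 10^3 mL.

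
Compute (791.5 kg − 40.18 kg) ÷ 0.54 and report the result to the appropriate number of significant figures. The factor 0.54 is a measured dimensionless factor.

791.5 kg − 40.18 kg = 751.32 kg; the difference is limited to 1 decimal place (4 s.f.).
Carrying full precision, 751.32 ÷ 0.54 = 1391.33333333… kg; 0.54 has 2 s.f., so the result keeps min(4, 2) = 2 s.f.
Rounded to 2 significant figures: 1.4 × 10^3 kg.

1.4 × 10^3 kg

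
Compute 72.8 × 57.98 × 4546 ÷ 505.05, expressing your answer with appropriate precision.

3.80 × 10⁴

72.8 × 57.98 × 4546 ÷ 505.05 = 37993.0926126…
Multiplication/division keeps the fewest significant figures: 72.8 → 3 s.f., 57.98 → 4 s.f., 4546 → 4 s.f., 505.05 → 5 s.f.; limit is 3.
Rounded to 3 significant figures: 3.80 × 10⁴.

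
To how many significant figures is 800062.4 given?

7

800062.4: zeros between nonzero digits are significant.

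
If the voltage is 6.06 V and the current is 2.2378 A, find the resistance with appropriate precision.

resistance = 6.06 V ÷ 2.2378 A = 2.70801680222… Ω.
6.06 has 3 significant figures; 2.2378 has 5.
Division/multiplication keeps the fewest: 3 significant figures.
Rounded: 2.71 Ω.

2.71 Ω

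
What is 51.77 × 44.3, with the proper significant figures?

51.77 × 44.3 = 2293.411
Multiplication/division keeps the fewest significant figures: 51.77 → 4 s.f., 44.3 → 3 s.f.; limit is 3.
Rounded to 3 significant figures: 2.29 × 10^3.

2.29 × 10^3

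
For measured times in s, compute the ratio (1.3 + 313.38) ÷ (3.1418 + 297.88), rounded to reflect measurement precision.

1.3 + 313.38 = 314.68, limited to 1 d.p. → 4 s.f.; 3.1418 + 297.88 = 301.0218, limited to 2 d.p. → 5 s.f.
Carrying full precision, 314.68 ÷ 301.0218 = 1.0453727936…; keep min(4, 5) = 4 s.f.
Rounded to 4 significant figures: 1.045.

1.045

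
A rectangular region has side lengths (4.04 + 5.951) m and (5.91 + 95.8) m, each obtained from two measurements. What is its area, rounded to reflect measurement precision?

1.02 × 10³ m²

4.04 + 5.951 = 9.991, limited to 2 d.p. → 3 s.f.; 5.91 + 95.8 = 101.71, limited to 1 d.p. → 4 s.f.
Carrying full precision, 9.991 × 101.71 = 1016.18461; keep min(3, 4) = 3 s.f.
Rounded to 3 significant figures: 1.02 × 10³ m².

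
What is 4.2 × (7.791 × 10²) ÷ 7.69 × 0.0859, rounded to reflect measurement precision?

37

4.2 × (7.791 × 10²) ÷ 7.69 × 0.0859 = 36.5518462939…
Multiplication/division keeps the fewest significant figures: 4.2 → 2 s.f., 7.791 × 10² → 4 s.f., 7.69 → 3 s.f., 0.0859 → 3 s.f.; limit is 2.
Rounded to 2 significant figures: 37.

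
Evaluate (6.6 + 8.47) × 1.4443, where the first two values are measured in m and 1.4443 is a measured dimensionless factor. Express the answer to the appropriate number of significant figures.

6.6 m + 8.47 m = 15.07 m; the sum is limited to 1 decimal place (3 s.f.).
Carrying full precision, 15.07 × 1.4443 = 21.765601 m; 1.4443 has 5 s.f., so the result keeps min(3, 5) = 3 s.f.
Rounded to 3 significant figures: 21.8 m.

21.8 m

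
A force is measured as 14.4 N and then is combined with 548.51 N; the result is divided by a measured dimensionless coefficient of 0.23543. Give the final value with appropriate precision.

2391 N

14.4 N + 548.51 N = 562.91 N; the sum is limited to 1 decimal place (4 s.f.).
Carrying full precision, 562.91 ÷ 0.23543 = 2390.98670518… N; 0.23543 has 5 s.f., so the result keeps min(4, 5) = 4 s.f.
Rounded to 4 significant figures: 2391 N.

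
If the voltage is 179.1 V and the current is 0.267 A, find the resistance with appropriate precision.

resistance = 179.1 V ÷ 0.267 A = 670.786516854… Ω.
179.1 has 4 significant figures; 0.267 has 3.
Division/multiplication keeps the fewest: 3 significant figures.
Rounded: 671 Ω.

671 Ω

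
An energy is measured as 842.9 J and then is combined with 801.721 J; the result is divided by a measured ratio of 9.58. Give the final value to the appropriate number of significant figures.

842.9 J + 801.721 J = 1644.621 J; the sum is limited to 1 decimal place (5 s.f.).
Carrying full precision, 1644.621 ÷ 9.58 = 171.672338205… J; 9.58 has 3 s.f., so the result keeps min(5, 3) = 3 s.f.
Rounded to 3 significant figures: 172 J.

172 J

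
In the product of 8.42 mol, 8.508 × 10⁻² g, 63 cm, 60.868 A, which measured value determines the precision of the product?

8.42 mol → 3 s.f.; 8.508 × 10⁻² g → 4 s.f.; 63 cm → 2 s.f.; 60.868 A → 5 s.f.
The fewest is 2 significant figures, from 63 cm.

63 cm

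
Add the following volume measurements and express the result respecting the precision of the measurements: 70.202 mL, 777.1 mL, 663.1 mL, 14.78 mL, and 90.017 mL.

70.202 mL + 777.1 mL + 663.1 mL + 14.78 mL + 90.017 mL = 1615.199 mL.
Addition/subtraction keeps the fewest decimal places: 70.202 → 3 decimal places, 777.1 → 1 decimal place, 663.1 → 1 decimal place, 14.78 → 2 decimal places, 90.017 → 3 decimal places; limit is 1.
Rounded to 1 decimal place: 1615.2 mL.

1615.2 mL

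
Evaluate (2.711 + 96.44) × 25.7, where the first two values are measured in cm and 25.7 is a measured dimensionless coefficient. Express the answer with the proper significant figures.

2.711 cm + 96.44 cm = 99.151 cm; the sum is limited to 2 decimal places (4 s.f.).
Carrying full precision, 99.151 × 25.7 = 2548.1807 cm; 25.7 has 3 s.f., so the result keeps min(4, 3) = 3 s.f.
Rounded to 3 significant figures: 2.55 × 10^3 cm.

2.55 × 10^3 cm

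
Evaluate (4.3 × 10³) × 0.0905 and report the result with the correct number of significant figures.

3.9 × 10²

(4.3 × 10³) × 0.0905 = 389.15
Multiplication/division keeps the fewest significant figures: 4.3 × 10³ → 2 s.f., 0.0905 → 3 s.f.; limit is 2.
Rounded to 2 significant figures: 3.9 × 10².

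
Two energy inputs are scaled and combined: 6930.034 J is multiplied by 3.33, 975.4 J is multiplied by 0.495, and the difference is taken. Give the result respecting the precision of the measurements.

2.26 × 10^4 J

6930.034 × 3.33 = 23077.01322 → 2.31 × 10^4 J (3 s.f., last digit at the 10^2 place).
975.4 × 0.495 = 482.823 → 483 J (3 s.f., last digit at the 10^0 place).
Difference: 22594.19022 J; keep the coarser place, 10^2.
Result: 2.26 × 10^4 J.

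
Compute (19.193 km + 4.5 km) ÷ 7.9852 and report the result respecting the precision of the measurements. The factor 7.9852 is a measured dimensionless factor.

19.193 km + 4.5 km = 23.693 km; the sum is limited to 1 decimal place (3 s.f.).
Carrying full precision, 23.693 ÷ 7.9852 = 2.9671141612… km; 7.9852 has 5 s.f., so the result keeps min(3, 5) = 3 s.f.
Rounded to 3 significant figures: 2.97 km.

2.97 km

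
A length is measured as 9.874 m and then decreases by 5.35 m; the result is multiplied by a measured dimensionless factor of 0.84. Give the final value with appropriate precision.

3.8 m

9.874 m − 5.35 m = 4.524 m; the difference is limited to 2 decimal places (3 s.f.).
Carrying full precision, 4.524 × 0.84 = 3.80016 m; 0.84 has 2 s.f., so the result keeps min(3, 2) = 2 s.f.
Rounded to 2 significant figures: 3.8 m.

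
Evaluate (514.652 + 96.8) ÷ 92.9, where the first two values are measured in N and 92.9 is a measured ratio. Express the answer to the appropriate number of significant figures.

6.58 N

514.652 N + 96.8 N = 611.452 N; the sum is limited to 1 decimal place (4 s.f.).
Carrying full precision, 611.452 ÷ 92.9 = 6.58182992465… N; 92.9 has 3 s.f., so the result keeps min(4, 3) = 3 s.f.
Rounded to 3 significant figures: 6.58 N.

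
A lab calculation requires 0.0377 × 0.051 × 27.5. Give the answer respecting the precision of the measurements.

0.053

0.0377 × 0.051 × 27.5 = 0.05287425
Multiplication/division keeps the fewest significant figures: 0.0377 → 3 s.f., 0.051 → 2 s.f., 27.5 → 3 s.f.; limit is 2.
Rounded to 2 significant figures: 0.053.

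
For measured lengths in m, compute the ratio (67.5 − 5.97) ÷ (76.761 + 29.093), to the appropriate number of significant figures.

67.5 − 5.97 = 61.53, limited to 1 d.p. → 3 s.f.; 76.761 + 29.093 = 105.854, limited to 3 d.p. → 6 s.f.
Carrying full precision, 61.53 ÷ 105.854 = 0.581272318476…; keep min(3, 6) = 3 s.f.
Rounded to 3 significant figures: 0.581.

0.581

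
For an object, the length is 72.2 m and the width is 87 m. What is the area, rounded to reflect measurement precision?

6.3 × 10³ m²

area = 72.2 m × 87 m = 6281.4 m².
72.2 has 3 significant figures; 87 has 2.
Division/multiplication keeps the fewest: 2 significant figures.
Rounded: 6.3 × 10³ m².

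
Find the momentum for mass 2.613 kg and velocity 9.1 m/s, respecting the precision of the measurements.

24 kg·m/s

momentum = 2.613 kg × 9.1 m/s = 23.7783 kg·m/s.
2.613 has 4 significant figures; 9.1 has 2.
Division/multiplication keeps the fewest: 2 significant figures.
Rounded: 24 kg·m/s.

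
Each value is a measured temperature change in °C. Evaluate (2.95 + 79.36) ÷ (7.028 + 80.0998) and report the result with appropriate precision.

0.9447

2.95 + 79.36 = 82.31, limited to 2 d.p. → 4 s.f.; 7.028 + 80.0998 = 87.1278, limited to 3 d.p. → 5 s.f.
Carrying full precision, 82.31 ÷ 87.1278 = 0.944704216106…; keep min(4, 5) = 4 s.f.
Rounded to 4 significant figures: 0.9447.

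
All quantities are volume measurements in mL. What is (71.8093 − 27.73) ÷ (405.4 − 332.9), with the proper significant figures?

71.8093 − 27.73 = 44.0793, limited to 2 d.p. → 4 s.f.; 405.4 − 332.9 = 72.5, limited to 1 d.p. → 3 s.f.
Carrying full precision, 44.0793 ÷ 72.5 = 0.607990344828…; keep min(4, 3) = 3 s.f.
Rounded to 3 significant figures: 0.608.

0.608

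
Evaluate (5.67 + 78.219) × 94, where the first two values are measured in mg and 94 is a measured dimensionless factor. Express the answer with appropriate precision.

7.9 × 10^3 mg

5.67 mg + 78.219 mg = 83.889 mg; the sum is limited to 2 decimal places (4 s.f.).
Carrying full precision, 83.889 × 94 = 7885.566 mg; 94 has 2 s.f., so the result keeps min(4, 2) = 2 s.f.
Rounded to 2 significant figures: 7.9 × 10^3 mg.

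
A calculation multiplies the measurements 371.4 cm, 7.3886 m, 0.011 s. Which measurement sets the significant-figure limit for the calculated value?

0.011 s

371.4 cm → 4 s.f.; 7.3886 m → 5 s.f.; 0.011 s → 2 s.f.
The fewest is 2 significant figures, from 0.011 s.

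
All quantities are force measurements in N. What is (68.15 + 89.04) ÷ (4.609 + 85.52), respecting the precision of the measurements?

1.744

68.15 + 89.04 = 157.19, limited to 2 d.p. → 5 s.f.; 4.609 + 85.52 = 90.129, limited to 2 d.p. → 4 s.f.
Carrying full precision, 157.19 ÷ 90.129 = 1.74405574232…; keep min(5, 4) = 4 s.f.
Rounded to 4 significant figures: 1.744.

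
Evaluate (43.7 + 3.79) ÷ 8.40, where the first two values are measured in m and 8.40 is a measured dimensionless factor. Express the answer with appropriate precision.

43.7 m + 3.79 m = 47.49 m; the sum is limited to 1 decimal place (3 s.f.).
Carrying full precision, 47.49 ÷ 8.40 = 5.65357142857… m; 8.40 has 3 s.f., so the result keeps min(3, 3) = 3 s.f.
Rounded to 3 significant figures: 5.65 m.

5.65 m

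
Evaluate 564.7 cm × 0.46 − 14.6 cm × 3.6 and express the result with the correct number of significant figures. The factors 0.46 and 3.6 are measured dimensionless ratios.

564.7 × 0.46 = 259.762 → 2.6 × 10^2 cm (2 s.f., last digit at the 10^1 place).
14.6 × 3.6 = 52.56 → 53 cm (2 s.f., last digit at the 10^0 place).
Difference: 207.202 cm; keep the coarser place, 10^1.
Result: 2.1 × 10^2 cm.

2.1 × 10^2 cm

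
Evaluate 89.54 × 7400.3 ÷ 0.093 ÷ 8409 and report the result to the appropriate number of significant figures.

8.5 × 10^2

89.54 × 7400.3 ÷ 0.093 ÷ 8409 = 847.303723481…
Multiplication/division keeps the fewest significant figures: 89.54 → 4 s.f., 7400.3 → 5 s.f., 0.093 → 2 s.f., 8409 → 4 s.f.; limit is 2.
Rounded to 2 significant figures: 8.5 × 10^2.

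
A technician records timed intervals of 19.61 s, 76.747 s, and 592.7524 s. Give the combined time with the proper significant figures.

19.61 s + 76.747 s + 592.7524 s = 689.1094 s.
Addition/subtraction keeps the fewest decimal places: 19.61 → 2 decimal places, 76.747 → 3 decimal places, 592.7524 → 4 decimal places; limit is 2.
Rounded to 2 decimal places: 689.11 s.

689.11 s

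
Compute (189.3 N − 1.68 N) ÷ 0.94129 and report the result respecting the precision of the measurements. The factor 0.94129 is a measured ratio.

199.3 N

189.3 N − 1.68 N = 187.62 N; the difference is limited to 1 decimal place (4 s.f.).
Carrying full precision, 187.62 ÷ 0.94129 = 199.322206759… N; 0.94129 has 5 s.f., so the result keeps min(4, 5) = 4 s.f.
Rounded to 4 significant figures: 199.3 N.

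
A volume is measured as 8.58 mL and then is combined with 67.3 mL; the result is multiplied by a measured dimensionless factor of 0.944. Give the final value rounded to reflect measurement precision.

8.58 mL + 67.3 mL = 75.88 mL; the sum is limited to 1 decimal place (3 s.f.).
Carrying full precision, 75.88 × 0.944 = 71.63072 mL; 0.944 has 3 s.f., so the result keeps min(3, 3) = 3 s.f.
Rounded to 3 significant figures: 71.6 mL.

71.6 mL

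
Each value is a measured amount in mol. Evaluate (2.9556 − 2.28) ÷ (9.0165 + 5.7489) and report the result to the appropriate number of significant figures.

0.046

2.9556 − 2.28 = 0.6756, limited to 2 d.p. → 2 s.f.; 9.0165 + 5.7489 = 14.7654, limited to 4 d.p. → 6 s.f.
Carrying full precision, 0.6756 ÷ 14.7654 = 0.0457556178634…; keep min(2, 6) = 2 s.f.
Rounded to 2 significant figures: 0.046.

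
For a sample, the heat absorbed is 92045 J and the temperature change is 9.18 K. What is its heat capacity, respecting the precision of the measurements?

1.00 × 10^4 J/K

heat capacity = 92045 J ÷ 9.18 K = 10026.6884532… J/K.
92045 has 5 significant figures; 9.18 has 3.
Division/multiplication keeps the fewest: 3 significant figures.
Rounded: 1.00 × 10^4 J/K.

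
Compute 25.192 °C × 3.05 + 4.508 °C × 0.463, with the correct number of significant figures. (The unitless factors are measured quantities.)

25.192 × 3.05 = 76.8356 → 76.8 °C (3 s.f., last digit at the 10^-1 place).
4.508 × 0.463 = 2.087204 → 2.09 °C (3 s.f., last digit at the 10^-2 place).
Sum: 78.922804 °C; keep the coarser place, 10^-1.
Result: 78.9 °C.

78.9 °C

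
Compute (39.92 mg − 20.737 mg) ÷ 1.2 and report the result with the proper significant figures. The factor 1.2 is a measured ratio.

16 mg

39.92 mg − 20.737 mg = 19.183 mg; the difference is limited to 2 decimal places (4 s.f.).
Carrying full precision, 19.183 ÷ 1.2 = 15.9858333333… mg; 1.2 has 2 s.f., so the result keeps min(4, 2) = 2 s.f.
Rounded to 2 significant figures: 16 mg.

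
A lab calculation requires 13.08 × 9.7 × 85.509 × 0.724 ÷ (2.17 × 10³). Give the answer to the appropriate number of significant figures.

3.6

13.08 × 9.7 × 85.509 × 0.724 ÷ (2.17 × 10³) = 3.61967966637…
Multiplication/division keeps the fewest significant figures: 13.08 → 4 s.f., 9.7 → 2 s.f., 85.509 → 5 s.f., 0.724 → 3 s.f., 2.17 × 10³ → 3 s.f.; limit is 2.
Rounded to 2 significant figures: 3.6.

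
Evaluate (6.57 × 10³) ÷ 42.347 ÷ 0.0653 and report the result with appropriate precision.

2.38 × 10³

(6.57 × 10³) ÷ 42.347 ÷ 0.0653 = 2375.90755962…
Multiplication/division keeps the fewest significant figures: 6.57 × 10³ → 3 s.f., 42.347 → 5 s.f., 0.0653 → 3 s.f.; limit is 3.
Rounded to 3 significant figures: 2.38 × 10³.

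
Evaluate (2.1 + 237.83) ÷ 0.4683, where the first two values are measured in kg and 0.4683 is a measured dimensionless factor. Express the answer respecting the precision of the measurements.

512.3 kg

2.1 kg + 237.83 kg = 239.93 kg; the sum is limited to 1 decimal place (4 s.f.).
Carrying full precision, 239.93 ÷ 0.4683 = 512.342515482… kg; 0.4683 has 4 s.f., so the result keeps min(4, 4) = 4 s.f.
Rounded to 4 significant figures: 512.3 kg.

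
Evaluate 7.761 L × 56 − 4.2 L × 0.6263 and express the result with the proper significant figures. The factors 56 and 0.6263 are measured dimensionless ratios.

4.3 × 10² L

7.761 × 56 = 434.616 → 4.3 × 10² L (2 s.f., last digit at the 10^1 place).
4.2 × 0.6263 = 2.63046 → 2.6 L (2 s.f., last digit at the 10^-1 place).
Difference: 431.98554 L; keep the coarser place, 10^1.
Result: 4.3 × 10² L.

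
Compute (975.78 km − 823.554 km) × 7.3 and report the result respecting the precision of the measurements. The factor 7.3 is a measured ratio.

1.1 × 10^3 km

975.78 km − 823.554 km = 152.226 km; the difference is limited to 2 decimal places (5 s.f.).
Carrying full precision, 152.226 × 7.3 = 1111.2498 km; 7.3 has 2 s.f., so the result keeps min(5, 2) = 2 s.f.
Rounded to 2 significant figures: 1.1 × 10^3 km.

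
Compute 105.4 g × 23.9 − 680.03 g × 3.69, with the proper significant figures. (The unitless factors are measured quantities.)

105.4 × 23.9 = 2519.06 → 2.52 × 10^3 g (3 s.f., last digit at the 10^1 place).
680.03 × 3.69 = 2509.3107 → 2.51 × 10^3 g (3 s.f., last digit at the 10^1 place).
Difference: 9.7493 g; keep the coarser place, 10^1.
Result: 1 × 10^1 g.

1 × 10^1 g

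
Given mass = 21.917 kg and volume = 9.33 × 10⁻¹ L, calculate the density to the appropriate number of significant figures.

23.5 kg/L

density = 21.917 kg ÷ 9.33 × 10⁻¹ L = 23.4908896034… kg/L.
21.917 has 5 significant figures; 9.33 × 10⁻¹ has 3.
Division/multiplication keeps the fewest: 3 significant figures.
Rounded: 23.5 kg/L.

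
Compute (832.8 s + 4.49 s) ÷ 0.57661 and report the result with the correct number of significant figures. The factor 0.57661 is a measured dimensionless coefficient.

832.8 s + 4.49 s = 837.29 s; the sum is limited to 1 decimal place (4 s.f.).
Carrying full precision, 837.29 ÷ 0.57661 = 1452.09066787… s; 0.57661 has 5 s.f., so the result keeps min(4, 5) = 4 s.f.
Rounded to 4 significant figures: 1452 s.

1452 s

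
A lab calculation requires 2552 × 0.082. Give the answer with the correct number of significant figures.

2552 × 0.082 = 209.264
Multiplication/division keeps the fewest significant figures: 2552 → 4 s.f., 0.082 → 2 s.f.; limit is 2.
Rounded to 2 significant figures: 2.1 × 10².

2.1 × 10²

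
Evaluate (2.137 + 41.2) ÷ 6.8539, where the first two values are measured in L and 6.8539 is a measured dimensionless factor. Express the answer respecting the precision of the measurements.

6.32 L

2.137 L + 41.2 L = 43.337 L; the sum is limited to 1 decimal place (3 s.f.).
Carrying full precision, 43.337 ÷ 6.8539 = 6.32296940428… L; 6.8539 has 5 s.f., so the result keeps min(3, 5) = 3 s.f.
Rounded to 3 significant figures: 6.32 L.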